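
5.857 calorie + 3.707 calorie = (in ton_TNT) 9.564e-09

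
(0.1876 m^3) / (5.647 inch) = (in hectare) 0.0001308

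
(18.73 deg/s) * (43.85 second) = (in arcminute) 4.928e+04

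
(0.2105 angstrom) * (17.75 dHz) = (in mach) 1.097e-13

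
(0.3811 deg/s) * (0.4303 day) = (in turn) 39.36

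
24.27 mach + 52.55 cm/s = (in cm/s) 8.264e+05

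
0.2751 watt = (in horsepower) 0.0003689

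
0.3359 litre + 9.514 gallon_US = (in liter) 36.35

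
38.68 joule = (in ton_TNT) 9.245e-09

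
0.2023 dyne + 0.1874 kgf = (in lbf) 0.4131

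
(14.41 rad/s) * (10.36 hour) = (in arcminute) 1.848e+09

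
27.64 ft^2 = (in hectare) 0.0002568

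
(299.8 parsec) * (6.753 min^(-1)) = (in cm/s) 1.041e+20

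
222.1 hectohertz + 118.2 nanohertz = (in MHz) 0.02221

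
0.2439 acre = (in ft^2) 1.062e+04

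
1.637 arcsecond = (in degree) 0.0004547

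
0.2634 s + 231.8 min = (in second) 1.391e+04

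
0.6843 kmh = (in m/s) 0.1901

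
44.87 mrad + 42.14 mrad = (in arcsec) 1.795e+04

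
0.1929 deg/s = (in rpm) 0.03215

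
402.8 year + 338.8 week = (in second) 1.291e+10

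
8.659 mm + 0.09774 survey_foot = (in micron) 3.845e+04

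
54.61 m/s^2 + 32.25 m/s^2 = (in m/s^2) 86.86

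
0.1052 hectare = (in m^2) 1052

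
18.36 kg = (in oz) 647.6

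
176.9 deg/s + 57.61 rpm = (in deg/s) 522.6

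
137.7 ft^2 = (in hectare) 0.001279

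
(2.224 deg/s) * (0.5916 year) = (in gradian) 4.61e+07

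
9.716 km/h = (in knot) 5.246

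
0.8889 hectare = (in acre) 2.197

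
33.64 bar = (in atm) 33.2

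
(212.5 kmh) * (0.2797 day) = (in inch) 5.616e+07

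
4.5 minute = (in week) 0.0004464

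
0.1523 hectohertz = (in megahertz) 1.523e-05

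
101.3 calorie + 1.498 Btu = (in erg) 2.004e+10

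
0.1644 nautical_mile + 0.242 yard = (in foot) 999.6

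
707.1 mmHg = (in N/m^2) 9.427e+04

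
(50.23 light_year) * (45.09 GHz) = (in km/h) 7.714e+28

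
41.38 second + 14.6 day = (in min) 2.102e+04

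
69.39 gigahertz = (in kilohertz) 6.939e+07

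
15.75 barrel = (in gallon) 661.5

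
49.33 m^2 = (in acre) 0.01219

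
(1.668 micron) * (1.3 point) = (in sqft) 8.234e-09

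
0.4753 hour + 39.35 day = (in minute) 5.669e+04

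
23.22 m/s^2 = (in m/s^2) 23.22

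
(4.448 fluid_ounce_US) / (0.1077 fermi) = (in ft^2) 1.315e+13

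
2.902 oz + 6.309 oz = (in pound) 0.5757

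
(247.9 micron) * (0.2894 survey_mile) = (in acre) 2.853e-05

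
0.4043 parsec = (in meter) 1.248e+16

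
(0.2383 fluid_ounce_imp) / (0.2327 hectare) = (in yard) 3.182e-09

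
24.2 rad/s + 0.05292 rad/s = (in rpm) 231.6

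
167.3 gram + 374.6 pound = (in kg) 170.1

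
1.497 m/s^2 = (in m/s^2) 1.497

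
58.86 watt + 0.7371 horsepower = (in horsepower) 0.816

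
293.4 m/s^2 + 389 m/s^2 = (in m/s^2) 682.4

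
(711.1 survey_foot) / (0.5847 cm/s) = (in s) 3.707e+04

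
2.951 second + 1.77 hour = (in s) 6375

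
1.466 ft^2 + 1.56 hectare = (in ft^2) 1.679e+05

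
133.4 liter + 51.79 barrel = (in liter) 8367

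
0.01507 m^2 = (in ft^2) 0.1622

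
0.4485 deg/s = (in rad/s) 0.007828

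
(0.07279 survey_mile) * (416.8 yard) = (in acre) 11.03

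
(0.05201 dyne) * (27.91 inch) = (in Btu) 3.495e-10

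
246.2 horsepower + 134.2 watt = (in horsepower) 246.4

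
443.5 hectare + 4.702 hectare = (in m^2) 4.482e+06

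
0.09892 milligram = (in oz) 3.489e-06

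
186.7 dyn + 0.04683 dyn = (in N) 0.001867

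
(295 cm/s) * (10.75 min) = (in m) 1903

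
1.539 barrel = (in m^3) 0.2447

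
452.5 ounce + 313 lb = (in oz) 5461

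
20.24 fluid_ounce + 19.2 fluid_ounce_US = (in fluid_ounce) 39.44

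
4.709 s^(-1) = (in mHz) 4709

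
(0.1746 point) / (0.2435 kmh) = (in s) 0.0009106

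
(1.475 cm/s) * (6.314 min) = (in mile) 0.003472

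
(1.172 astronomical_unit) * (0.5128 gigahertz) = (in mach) 2.64e+17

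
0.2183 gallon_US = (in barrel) 0.005198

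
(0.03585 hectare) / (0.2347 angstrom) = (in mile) 9.491e+09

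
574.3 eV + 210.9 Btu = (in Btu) 210.9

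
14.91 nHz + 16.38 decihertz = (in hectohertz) 0.01638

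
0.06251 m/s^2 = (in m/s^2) 0.06251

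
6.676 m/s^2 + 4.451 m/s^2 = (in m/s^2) 11.13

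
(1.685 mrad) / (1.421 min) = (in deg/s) 0.001132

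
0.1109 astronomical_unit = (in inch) 6.532e+11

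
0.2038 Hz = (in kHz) 0.0002038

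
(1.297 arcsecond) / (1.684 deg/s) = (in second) 0.0002139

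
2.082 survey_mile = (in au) 2.24e-08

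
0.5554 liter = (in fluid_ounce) 18.78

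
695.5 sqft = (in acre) 0.01597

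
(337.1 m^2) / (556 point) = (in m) 1719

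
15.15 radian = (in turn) 2.411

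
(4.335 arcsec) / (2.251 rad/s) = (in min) 1.556e-07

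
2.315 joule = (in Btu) 0.002194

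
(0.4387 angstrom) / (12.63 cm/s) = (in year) 1.101e-17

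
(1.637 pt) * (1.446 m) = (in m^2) 0.0008351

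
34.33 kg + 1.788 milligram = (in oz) 1211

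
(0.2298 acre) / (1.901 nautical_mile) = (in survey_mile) 0.0001641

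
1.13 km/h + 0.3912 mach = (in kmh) 480.7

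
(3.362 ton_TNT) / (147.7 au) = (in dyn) 63.66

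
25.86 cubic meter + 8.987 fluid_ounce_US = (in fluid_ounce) 8.744e+05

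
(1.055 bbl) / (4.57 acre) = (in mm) 0.009069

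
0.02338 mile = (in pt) 1.067e+05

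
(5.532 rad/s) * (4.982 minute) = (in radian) 1654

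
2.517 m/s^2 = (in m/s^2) 2.517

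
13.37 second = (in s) 13.37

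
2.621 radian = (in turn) 0.4171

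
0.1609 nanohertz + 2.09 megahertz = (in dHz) 2.09e+07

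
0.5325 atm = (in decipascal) 5.396e+05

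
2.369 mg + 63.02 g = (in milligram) 6.302e+04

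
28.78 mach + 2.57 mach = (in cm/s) 1.067e+06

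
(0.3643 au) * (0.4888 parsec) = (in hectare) 8.22e+22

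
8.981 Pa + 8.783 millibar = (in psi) 0.1287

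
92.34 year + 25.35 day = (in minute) 4.857e+07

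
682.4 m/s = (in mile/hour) 1526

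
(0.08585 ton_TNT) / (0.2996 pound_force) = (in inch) 1.061e+10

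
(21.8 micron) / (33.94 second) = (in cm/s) 6.423e-05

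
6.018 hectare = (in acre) 14.87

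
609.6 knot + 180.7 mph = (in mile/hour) 882.2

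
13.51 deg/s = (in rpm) 2.252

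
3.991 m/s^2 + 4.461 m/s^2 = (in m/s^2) 8.452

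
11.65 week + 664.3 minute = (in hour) 1968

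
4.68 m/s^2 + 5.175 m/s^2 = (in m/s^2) 9.855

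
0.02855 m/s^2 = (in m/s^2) 0.02855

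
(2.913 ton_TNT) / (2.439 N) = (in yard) 5.465e+09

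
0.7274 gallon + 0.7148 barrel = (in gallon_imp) 25.6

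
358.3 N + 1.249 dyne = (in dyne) 3.583e+07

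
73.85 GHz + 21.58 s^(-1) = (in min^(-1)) 4.431e+12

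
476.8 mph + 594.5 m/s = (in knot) 1570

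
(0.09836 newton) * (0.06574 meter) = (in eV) 4.036e+16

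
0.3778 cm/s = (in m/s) 0.003778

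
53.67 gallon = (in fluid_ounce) 6870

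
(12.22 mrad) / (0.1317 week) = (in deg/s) 8.79e-06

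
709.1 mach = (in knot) 4.693e+05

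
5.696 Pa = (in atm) 5.622e-05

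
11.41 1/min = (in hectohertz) 0.001902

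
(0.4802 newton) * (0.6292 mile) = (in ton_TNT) 1.162e-07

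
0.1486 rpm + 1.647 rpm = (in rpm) 1.796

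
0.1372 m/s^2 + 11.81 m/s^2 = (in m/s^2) 11.95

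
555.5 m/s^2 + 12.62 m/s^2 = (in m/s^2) 568.1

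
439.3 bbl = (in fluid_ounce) 2.362e+06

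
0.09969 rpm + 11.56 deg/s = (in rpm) 2.026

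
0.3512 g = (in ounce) 0.01239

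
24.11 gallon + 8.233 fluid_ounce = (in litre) 91.51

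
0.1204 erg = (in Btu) 1.141e-11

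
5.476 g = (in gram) 5.476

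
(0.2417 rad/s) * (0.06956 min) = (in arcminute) 3468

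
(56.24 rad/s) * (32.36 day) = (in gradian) 1.001e+10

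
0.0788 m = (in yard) 0.08618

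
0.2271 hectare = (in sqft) 2.444e+04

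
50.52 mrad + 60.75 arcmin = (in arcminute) 234.4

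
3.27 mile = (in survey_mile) 3.27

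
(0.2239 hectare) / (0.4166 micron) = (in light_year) 5.681e-07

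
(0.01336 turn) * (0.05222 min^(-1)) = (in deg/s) 0.004186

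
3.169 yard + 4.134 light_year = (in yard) 4.277e+16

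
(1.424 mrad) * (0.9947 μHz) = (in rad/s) 1.416e-09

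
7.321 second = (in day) 8.473e-05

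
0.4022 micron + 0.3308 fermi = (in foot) 1.32e-06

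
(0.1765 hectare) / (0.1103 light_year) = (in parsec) 5.481e-29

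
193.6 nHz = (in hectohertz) 1.936e-09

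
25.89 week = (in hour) 4350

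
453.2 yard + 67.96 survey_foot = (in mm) 4.351e+05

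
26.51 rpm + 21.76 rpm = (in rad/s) 5.055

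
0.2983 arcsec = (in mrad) 0.001446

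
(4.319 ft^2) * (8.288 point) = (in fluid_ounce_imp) 41.29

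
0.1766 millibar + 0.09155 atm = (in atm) 0.09172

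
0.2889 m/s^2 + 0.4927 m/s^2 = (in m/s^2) 0.7816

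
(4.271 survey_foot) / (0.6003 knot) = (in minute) 0.07026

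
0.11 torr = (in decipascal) 146.7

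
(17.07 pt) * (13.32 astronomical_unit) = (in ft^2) 1.292e+11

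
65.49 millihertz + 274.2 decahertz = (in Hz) 2742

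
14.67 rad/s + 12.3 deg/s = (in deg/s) 852.8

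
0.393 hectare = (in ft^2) 4.23e+04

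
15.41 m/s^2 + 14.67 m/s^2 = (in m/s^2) 30.08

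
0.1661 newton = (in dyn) 1.661e+04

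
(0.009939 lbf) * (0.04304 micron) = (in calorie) 4.548e-10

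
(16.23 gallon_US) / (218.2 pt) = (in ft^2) 8.591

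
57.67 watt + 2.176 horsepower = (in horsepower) 2.253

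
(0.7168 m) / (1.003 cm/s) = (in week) 0.0001182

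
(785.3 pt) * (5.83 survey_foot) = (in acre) 0.0001216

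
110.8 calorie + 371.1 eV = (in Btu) 0.4394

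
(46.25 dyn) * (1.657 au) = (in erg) 1.146e+15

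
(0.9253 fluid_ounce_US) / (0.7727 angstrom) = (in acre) 87.51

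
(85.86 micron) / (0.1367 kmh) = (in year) 7.17e-11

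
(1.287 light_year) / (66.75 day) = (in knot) 4.104e+09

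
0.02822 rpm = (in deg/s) 0.1693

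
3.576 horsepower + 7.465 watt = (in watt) 2674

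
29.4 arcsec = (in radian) 0.0001425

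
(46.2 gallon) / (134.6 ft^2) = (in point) 39.64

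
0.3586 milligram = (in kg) 3.586e-07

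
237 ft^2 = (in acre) 0.005441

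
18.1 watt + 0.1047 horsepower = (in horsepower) 0.129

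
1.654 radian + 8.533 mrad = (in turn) 0.2646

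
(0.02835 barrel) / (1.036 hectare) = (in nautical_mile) 2.349e-10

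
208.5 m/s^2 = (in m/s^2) 208.5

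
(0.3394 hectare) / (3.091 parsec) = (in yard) 3.892e-14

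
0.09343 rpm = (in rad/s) 0.009784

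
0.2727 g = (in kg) 0.0002727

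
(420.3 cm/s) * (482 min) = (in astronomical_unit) 8.125e-07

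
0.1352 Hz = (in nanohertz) 1.352e+08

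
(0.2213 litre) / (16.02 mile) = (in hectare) 8.584e-13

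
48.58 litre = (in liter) 48.58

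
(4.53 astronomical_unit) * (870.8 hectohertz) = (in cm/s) 5.901e+18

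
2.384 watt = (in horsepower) 0.003197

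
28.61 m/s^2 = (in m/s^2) 28.61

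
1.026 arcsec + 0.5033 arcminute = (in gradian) 0.009637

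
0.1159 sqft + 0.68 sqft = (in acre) 1.827e-05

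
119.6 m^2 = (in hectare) 0.01196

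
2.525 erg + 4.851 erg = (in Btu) 6.991e-10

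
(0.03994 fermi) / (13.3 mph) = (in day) 7.775e-23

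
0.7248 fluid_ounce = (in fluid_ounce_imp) 0.7544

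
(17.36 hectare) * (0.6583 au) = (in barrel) 1.075e+17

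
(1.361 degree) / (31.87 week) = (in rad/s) 1.232e-09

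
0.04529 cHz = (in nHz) 4.529e+05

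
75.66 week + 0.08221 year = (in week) 79.95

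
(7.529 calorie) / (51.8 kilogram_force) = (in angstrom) 6.201e+08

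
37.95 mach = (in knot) 2.512e+04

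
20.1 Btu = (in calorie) 5069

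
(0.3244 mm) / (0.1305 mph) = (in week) 9.194e-09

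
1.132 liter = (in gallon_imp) 0.249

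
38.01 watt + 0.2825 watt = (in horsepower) 0.05135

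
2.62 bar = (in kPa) 262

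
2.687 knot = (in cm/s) 138.2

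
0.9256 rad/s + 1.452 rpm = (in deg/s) 61.74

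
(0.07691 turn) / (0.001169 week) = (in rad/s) 0.0006835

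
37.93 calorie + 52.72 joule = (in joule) 211.4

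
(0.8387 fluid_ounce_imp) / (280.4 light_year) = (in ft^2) 9.669e-23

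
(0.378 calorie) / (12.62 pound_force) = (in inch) 1.109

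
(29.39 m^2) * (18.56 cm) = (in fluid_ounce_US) 1.844e+05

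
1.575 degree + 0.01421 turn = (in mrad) 116.8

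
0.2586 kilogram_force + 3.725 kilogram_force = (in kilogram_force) 3.984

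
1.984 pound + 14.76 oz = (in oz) 46.5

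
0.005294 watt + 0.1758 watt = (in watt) 0.1811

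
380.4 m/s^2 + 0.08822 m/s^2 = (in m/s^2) 380.5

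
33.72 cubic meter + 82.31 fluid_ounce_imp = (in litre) 3.372e+04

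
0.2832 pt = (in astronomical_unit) 6.678e-16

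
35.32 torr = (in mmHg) 35.32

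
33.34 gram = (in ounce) 1.176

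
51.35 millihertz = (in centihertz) 5.135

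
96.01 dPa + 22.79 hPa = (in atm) 0.02259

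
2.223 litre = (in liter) 2.223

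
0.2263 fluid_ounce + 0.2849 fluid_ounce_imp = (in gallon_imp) 0.003253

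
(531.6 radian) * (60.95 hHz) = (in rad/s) 3.24e+06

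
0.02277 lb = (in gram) 10.33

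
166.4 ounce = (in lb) 10.4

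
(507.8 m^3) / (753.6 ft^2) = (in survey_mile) 0.004507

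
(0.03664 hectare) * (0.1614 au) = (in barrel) 5.564e+13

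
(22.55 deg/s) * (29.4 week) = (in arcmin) 2.406e+10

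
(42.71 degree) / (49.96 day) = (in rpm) 1.649e-06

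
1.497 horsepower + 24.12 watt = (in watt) 1140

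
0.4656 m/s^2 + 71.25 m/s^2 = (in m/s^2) 71.72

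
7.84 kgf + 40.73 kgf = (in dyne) 4.763e+07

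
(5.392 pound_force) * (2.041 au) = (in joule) 7.323e+12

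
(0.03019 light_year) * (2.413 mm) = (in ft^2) 7.418e+12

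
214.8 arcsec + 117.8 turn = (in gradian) 4.712e+04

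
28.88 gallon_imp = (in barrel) 0.8258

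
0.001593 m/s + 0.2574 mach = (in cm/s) 8765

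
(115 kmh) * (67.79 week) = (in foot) 4.297e+09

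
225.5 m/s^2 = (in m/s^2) 225.5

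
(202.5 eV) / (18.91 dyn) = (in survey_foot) 5.629e-13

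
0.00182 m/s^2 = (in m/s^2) 0.00182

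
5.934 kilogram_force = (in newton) 58.19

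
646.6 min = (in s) 3.88e+04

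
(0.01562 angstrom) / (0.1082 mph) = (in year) 1.024e-18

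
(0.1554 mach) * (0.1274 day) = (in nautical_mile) 314.5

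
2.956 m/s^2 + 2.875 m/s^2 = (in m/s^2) 5.831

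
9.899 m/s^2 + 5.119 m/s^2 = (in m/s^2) 15.02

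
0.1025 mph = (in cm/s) 4.582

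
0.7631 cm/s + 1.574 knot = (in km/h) 2.943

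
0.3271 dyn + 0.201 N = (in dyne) 2.01e+04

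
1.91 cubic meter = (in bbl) 12.01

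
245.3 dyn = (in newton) 0.002453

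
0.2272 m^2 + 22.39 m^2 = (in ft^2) 243.4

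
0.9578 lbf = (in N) 4.261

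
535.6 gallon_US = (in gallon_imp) 446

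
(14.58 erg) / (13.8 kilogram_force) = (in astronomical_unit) 7.202e-20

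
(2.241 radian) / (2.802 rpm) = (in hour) 0.002121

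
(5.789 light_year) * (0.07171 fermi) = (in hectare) 0.0003927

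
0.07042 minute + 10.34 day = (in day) 10.34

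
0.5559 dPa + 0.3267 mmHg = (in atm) 0.0004304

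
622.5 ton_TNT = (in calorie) 6.225e+11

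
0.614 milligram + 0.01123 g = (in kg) 1.184e-05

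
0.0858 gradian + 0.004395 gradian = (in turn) 0.0002255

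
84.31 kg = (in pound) 185.9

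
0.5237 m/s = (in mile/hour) 1.171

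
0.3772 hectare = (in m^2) 3772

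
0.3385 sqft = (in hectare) 3.145e-06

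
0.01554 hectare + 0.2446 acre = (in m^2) 1145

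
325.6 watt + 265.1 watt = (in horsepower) 0.7921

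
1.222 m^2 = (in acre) 0.000302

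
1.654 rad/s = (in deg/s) 94.77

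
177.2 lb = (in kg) 80.38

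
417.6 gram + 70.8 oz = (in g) 2425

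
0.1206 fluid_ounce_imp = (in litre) 0.003427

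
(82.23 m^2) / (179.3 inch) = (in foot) 59.24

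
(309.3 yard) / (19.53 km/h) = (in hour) 0.01448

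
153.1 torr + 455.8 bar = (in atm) 450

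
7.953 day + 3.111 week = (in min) 4.281e+04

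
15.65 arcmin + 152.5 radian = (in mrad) 1.525e+05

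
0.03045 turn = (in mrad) 191.3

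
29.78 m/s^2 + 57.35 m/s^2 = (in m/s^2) 87.13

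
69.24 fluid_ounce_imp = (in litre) 1.967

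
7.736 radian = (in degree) 443.2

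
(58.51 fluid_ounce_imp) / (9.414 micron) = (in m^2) 176.6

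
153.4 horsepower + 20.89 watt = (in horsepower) 153.4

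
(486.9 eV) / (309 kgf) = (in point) 7.297e-17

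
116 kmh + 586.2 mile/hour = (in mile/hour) 658.3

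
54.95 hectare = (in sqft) 5.915e+06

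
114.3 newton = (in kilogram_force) 11.66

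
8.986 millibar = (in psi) 0.1303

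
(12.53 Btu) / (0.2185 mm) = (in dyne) 6.05e+12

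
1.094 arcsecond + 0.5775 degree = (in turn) 0.001605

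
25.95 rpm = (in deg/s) 155.7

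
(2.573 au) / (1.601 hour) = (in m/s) 6.678e+07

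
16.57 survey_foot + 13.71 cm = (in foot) 17.02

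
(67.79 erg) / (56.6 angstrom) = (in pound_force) 269.3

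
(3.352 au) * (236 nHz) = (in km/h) 4.26e+05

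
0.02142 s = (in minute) 0.000357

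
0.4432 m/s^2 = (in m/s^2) 0.4432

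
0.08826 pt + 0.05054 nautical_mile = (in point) 2.653e+05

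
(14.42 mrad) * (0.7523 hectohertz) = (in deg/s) 62.16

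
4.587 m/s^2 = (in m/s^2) 4.587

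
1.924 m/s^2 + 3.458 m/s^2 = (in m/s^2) 5.382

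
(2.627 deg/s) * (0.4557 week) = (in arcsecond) 2.606e+09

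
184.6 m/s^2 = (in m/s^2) 184.6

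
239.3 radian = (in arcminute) 8.227e+05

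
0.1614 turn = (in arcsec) 2.092e+05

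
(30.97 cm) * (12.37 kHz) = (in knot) 7447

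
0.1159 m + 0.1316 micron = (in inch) 4.563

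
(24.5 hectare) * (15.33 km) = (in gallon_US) 9.922e+11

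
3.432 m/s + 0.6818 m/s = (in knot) 7.997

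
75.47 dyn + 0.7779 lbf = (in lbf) 0.7781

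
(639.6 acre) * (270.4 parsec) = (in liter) 2.16e+28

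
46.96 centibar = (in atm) 0.4635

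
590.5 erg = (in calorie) 1.411e-05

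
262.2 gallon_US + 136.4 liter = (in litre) 1129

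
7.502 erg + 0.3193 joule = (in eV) 1.993e+18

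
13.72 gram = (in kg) 0.01372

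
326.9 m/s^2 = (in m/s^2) 326.9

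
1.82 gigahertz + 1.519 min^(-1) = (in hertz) 1.82e+09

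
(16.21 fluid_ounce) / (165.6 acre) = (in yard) 7.823e-10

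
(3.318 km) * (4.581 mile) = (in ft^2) 2.633e+08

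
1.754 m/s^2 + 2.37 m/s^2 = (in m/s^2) 4.124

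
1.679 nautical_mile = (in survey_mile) 1.932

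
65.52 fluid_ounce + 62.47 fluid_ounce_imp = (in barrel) 0.02335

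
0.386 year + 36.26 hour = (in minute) 2.051e+05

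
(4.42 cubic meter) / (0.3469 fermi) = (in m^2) 1.274e+16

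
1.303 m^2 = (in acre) 0.000322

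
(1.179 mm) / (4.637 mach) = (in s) 7.467e-07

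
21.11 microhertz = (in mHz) 0.02111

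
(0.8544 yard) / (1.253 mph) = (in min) 0.02325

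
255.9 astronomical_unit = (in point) 1.085e+17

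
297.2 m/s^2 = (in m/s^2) 297.2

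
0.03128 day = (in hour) 0.7507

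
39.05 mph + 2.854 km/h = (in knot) 35.47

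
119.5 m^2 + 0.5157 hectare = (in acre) 1.304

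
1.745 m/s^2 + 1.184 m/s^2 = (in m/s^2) 2.929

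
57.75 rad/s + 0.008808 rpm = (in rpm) 551.5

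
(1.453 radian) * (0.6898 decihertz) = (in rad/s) 0.1002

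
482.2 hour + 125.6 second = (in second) 1.736e+06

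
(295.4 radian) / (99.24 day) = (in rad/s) 3.445e-05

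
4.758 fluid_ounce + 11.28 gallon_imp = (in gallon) 13.58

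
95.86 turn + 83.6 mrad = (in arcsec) 1.243e+08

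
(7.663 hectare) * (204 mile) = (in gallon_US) 6.646e+12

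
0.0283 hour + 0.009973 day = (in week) 0.001593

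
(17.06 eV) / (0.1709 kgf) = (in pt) 4.623e-15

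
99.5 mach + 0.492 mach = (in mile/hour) 7.616e+04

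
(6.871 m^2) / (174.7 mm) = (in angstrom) 3.933e+11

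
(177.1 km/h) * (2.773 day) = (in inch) 4.64e+08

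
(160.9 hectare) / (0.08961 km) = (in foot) 5.891e+04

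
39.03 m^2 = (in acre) 0.009645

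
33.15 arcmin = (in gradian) 0.6139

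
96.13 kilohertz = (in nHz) 9.613e+13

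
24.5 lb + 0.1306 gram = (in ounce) 392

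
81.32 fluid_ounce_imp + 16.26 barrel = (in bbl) 16.27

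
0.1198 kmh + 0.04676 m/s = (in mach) 0.0002351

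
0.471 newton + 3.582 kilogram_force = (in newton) 35.6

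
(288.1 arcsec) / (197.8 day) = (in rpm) 7.805e-10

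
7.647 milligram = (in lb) 1.686e-05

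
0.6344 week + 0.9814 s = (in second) 3.837e+05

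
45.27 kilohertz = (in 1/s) 4.527e+04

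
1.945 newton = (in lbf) 0.4373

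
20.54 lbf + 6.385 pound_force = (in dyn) 1.198e+07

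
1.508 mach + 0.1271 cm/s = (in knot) 998.1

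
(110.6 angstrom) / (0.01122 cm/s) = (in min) 1.643e-06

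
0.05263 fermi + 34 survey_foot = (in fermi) 1.036e+16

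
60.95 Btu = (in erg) 6.431e+11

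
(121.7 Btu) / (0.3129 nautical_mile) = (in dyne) 2.216e+07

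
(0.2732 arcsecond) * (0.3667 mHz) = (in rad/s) 4.857e-10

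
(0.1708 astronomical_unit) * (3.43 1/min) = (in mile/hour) 3.267e+09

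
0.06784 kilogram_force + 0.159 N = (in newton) 0.8243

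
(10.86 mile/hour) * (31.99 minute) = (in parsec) 3.02e-13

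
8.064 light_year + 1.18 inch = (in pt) 2.163e+20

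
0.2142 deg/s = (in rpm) 0.0357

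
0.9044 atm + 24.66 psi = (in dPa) 2.617e+06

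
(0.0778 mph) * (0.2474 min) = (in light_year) 5.457e-17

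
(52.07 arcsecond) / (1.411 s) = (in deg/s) 0.01025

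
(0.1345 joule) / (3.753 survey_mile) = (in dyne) 2.227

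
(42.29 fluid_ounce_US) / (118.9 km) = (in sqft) 1.132e-07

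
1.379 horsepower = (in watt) 1028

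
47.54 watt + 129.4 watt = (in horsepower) 0.2373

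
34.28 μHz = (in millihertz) 0.03428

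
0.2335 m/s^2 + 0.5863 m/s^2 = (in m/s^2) 0.8198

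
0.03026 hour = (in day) 0.001261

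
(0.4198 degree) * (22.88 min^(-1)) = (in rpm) 0.02668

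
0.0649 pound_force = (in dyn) 2.887e+04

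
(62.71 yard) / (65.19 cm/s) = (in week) 0.0001454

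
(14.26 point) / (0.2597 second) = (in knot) 0.03765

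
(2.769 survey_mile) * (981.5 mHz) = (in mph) 9784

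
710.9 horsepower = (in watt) 5.301e+05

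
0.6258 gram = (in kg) 0.0006258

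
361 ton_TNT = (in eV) 9.427e+30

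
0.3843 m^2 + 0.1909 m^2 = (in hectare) 5.752e-05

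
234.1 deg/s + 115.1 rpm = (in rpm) 154.1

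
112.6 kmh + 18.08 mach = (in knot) 1.203e+04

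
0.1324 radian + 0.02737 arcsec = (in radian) 0.1324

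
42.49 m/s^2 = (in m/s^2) 42.49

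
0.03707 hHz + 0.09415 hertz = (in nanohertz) 3.801e+09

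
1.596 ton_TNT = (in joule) 6.678e+09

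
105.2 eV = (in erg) 1.685e-10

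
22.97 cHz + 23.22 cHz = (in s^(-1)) 0.4619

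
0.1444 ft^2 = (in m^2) 0.01342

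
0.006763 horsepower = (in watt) 5.043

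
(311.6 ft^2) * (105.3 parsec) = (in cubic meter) 9.406e+19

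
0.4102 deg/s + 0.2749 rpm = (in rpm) 0.3433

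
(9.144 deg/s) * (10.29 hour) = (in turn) 940.9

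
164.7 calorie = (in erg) 6.891e+09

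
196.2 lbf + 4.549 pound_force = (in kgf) 91.06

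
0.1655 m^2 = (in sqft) 1.781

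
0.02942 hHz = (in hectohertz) 0.02942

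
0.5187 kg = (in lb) 1.144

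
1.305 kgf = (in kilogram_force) 1.305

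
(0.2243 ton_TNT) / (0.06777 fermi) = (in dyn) 1.385e+30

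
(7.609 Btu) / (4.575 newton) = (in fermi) 1.755e+18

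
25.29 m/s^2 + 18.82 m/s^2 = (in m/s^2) 44.11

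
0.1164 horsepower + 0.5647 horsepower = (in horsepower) 0.6811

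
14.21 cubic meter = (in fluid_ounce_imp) 5.001e+05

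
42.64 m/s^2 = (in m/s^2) 42.64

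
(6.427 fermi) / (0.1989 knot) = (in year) 1.992e-21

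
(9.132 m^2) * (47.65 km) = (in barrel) 2.737e+06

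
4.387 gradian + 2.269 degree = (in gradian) 6.908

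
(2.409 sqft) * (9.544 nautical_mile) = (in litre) 3.956e+06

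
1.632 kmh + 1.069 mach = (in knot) 708.4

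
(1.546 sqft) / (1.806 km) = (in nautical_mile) 4.294e-08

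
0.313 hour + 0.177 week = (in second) 1.082e+05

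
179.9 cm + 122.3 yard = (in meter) 113.6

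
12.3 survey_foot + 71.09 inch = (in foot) 18.22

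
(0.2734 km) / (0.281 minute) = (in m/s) 16.22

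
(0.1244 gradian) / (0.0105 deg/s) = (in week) 1.763e-05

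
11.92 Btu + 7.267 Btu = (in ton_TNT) 4.838e-06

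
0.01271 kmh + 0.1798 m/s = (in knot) 0.3564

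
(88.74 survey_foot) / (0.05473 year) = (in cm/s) 0.001567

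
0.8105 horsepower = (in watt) 604.4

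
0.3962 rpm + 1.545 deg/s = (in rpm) 0.6537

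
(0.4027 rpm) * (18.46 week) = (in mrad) 4.708e+08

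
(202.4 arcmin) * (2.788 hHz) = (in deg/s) 940.5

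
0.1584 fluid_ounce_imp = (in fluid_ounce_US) 0.1522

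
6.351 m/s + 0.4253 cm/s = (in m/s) 6.355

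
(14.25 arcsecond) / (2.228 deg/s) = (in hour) 4.935e-07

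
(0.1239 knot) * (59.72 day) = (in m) 3.289e+05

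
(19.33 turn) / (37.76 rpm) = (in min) 0.5119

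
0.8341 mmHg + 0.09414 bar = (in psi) 1.382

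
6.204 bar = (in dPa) 6.204e+06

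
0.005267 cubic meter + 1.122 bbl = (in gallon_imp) 40.4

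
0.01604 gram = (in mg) 16.04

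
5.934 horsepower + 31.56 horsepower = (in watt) 2.796e+04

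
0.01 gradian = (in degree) 0.009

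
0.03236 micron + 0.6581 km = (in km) 0.6581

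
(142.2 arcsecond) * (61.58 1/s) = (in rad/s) 0.04245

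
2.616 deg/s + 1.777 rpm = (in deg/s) 13.28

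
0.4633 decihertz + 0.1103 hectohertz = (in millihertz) 1.108e+04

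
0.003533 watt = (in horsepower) 4.738e-06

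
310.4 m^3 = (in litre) 3.104e+05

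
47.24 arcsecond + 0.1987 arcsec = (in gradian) 0.01464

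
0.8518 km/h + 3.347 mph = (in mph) 3.876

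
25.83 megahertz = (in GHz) 0.02583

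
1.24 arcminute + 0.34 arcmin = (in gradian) 0.02926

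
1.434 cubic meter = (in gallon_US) 378.8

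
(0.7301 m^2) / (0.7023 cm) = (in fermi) 1.04e+17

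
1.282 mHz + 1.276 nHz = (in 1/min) 0.07692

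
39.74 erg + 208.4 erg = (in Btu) 2.352e-08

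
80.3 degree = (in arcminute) 4818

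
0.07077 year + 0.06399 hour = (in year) 0.07078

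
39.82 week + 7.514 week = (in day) 331.3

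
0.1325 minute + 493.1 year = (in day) 1.8e+05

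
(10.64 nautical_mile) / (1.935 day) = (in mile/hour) 0.2637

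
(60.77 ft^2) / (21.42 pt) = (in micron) 7.471e+08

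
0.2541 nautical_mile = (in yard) 514.6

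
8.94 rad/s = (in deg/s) 512.2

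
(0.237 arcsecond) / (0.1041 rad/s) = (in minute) 1.84e-07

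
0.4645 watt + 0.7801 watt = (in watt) 1.245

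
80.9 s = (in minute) 1.348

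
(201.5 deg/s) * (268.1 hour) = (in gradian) 2.161e+08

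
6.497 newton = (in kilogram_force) 0.6625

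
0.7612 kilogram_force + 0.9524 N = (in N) 8.417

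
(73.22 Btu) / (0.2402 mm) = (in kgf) 3.28e+07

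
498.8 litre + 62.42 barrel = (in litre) 1.042e+04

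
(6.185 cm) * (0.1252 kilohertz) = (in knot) 15.05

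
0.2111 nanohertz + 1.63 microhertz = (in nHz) 1630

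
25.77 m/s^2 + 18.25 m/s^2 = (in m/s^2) 44.02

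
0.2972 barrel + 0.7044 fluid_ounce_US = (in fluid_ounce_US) 1598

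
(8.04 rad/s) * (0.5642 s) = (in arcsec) 9.357e+05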